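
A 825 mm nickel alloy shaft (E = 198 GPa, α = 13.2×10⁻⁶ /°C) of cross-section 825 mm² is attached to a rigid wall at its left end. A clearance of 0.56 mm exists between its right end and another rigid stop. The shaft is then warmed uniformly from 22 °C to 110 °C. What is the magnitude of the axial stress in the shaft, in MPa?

Unrestrained expansion: δ_free = αΔT L = 13.2×10⁻⁶ × 88 × 825 = 0.9583 mm.
This exceeds the 0.56 mm gap, so the wall pushes back. The portion of expansion that must be recovered elastically is δ_free − gap = 0.9583 − 0.56 = 0.3983 mm.
So σ = E(δ_free − g)/L = 198×10³ × 0.3983/825 = 95.6 MPa.

σ ≈ 95.6 MPa (compressive)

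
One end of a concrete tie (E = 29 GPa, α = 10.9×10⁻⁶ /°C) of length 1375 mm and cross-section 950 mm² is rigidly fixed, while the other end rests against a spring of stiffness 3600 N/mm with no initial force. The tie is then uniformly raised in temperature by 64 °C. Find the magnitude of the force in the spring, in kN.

Free thermal expansion: δ_free = αΔT L = 10.9×10⁻⁶ × 64 × 1375 = 0.9592 mm.
With a force P in the spring, the elastic change of the tie is PL/(AE) and that of the spring is P/k; compatibility requires their sum to equal δ_free.
So P = δ_free / [L/(AE) + 1/k] = 0.9592 / [ 1375/(950×29×10³) + 1/(3600) ].
P = 0.9592 / 0.0003277 = 2927 N.

P ≈ 2.93 kN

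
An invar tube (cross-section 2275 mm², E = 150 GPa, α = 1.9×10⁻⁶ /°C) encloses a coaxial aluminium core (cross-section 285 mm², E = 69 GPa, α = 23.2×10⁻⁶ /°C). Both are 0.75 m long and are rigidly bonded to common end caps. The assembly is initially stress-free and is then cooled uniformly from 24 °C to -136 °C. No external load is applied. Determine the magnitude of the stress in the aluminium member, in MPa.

Both members must finish at the same length. With the larger α, the aluminium tends to over-contract; the plates restrain it, putting the aluminium in tension and the invar in compression. With no external load the two internal forces are equal and opposite, magnitude P.
Setting the final lengths equal and cancelling L: (α₁ − α₂)ΔT = P/(A₁E₁) + P/(A₂E₂).
|α₁ − α₂|·ΔT = 21.3×10⁻⁶ × 160 = 0.003408.
1/(A₁E₁) + 1/(A₂E₂) = 1/(2275×150×10³) + 1/(285×69×10³) = 5.378×10⁻⁸ N⁻¹.
So P = 0.003408 / 5.378×10⁻⁸ = 63.37 kN.
σ_{aluminium} = P/A₂ = 63370/285 = 222.3 MPa, tensile.

σ ≈ 222 MPa (tensile)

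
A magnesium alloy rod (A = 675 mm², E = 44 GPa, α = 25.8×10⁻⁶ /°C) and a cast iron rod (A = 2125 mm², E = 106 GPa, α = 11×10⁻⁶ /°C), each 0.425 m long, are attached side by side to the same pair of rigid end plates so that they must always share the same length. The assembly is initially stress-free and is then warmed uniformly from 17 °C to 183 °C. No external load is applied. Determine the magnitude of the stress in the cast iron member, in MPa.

Both members must finish at the same length. With the larger α, the magnesium alloy tends to over-expand; the plates restrain it, putting the magnesium alloy in compression and the cast iron in tension. With no external load the two internal forces are equal and opposite, magnitude P.
Setting the final lengths equal and cancelling L: (α₁ − α₂)ΔT = P/(A₁E₁) + P/(A₂E₂).
|α₁ − α₂|·ΔT = 14.8×10⁻⁶ × 166 = 0.002457.
1/(A₁E₁) + 1/(A₂E₂) = 1/(675×44×10³) + 1/(2125×106×10³) = 3.811×10⁻⁸ N⁻¹.
So P = 0.002457 / 3.811×10⁻⁸ = 64.47 kN.
σ_{cast iron} = P/A₂ = 64470/2125 = 30.34 MPa, tensile.

σ ≈ 30.3 MPa (tensile)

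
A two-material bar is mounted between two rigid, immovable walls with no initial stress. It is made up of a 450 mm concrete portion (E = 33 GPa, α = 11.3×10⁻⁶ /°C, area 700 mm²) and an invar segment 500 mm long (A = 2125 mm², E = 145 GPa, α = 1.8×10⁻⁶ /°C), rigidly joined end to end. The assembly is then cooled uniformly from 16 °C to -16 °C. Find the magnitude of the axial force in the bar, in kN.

With the walls removed the bar would change length by δ_free = Σ αᵢΔT Lᵢ = 11.3×10⁻⁶×32×450 + 1.8×10⁻⁶×32×500 = 0.1915 mm.
The walls prevent any net length change, so an axial force P (same in every segment) develops. Compatibility: P · Σ Lᵢ/(AᵢEᵢ) = δ_free.
The series flexibility is Σ Lᵢ/(AᵢEᵢ) = 450/(700×33×10³) + 500/(2125×145×10³) = 2.11×10⁻⁵ mm/N.
P = 0.1915 / 2.11×10⁻⁵ = 9075 N = 9.075 kN, tensile.

P ≈ 9.08 kN (tensile)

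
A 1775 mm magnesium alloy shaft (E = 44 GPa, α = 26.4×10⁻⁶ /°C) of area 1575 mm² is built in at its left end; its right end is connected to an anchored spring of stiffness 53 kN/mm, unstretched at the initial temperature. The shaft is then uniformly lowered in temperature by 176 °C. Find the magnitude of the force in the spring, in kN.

P ≈ 185 kN

Free thermal contraction: δ_free = αΔT L = 26.4×10⁻⁶ × 176 × 1775 = 8.247 mm.
With a force P in the spring, the elastic change of the shaft is PL/(AE) and that of the spring is P/k; compatibility requires their sum to equal δ_free.
So P = δ_free / [L/(AE) + 1/k] = 8.247 / [ 1775/(1575×44×10³) + 1/(53×10³) ].
P = 8.247 / 4.448×10⁻⁵ = 185400 N.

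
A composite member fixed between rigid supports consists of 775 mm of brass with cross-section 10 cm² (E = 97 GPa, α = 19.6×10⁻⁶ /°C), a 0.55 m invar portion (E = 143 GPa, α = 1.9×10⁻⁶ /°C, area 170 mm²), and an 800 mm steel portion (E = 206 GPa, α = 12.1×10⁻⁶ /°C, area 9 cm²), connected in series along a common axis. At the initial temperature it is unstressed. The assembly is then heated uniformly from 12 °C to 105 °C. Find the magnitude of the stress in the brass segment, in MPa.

With the walls removed the bar would change length by δ_free = Σ αᵢΔT Lᵢ = 19.6×10⁻⁶×93×775 + 1.9×10⁻⁶×93×550 + 12.1×10⁻⁶×93×800 = 2.41 mm.
The walls prevent any net length change, so an axial force P (same in every segment) develops. Compatibility: P · Σ Lᵢ/(AᵢEᵢ) = δ_free.
The series flexibility is Σ Lᵢ/(AᵢEᵢ) = 775/(1000×97×10³) + 550/(170×143×10³) + 800/(900×206×10³) = 3.493×10⁻⁵ mm/N.
Hence P = δ_free / Σ(L/AE) = 2.41/3.493×10⁻⁵ = 69 kN (compressive).
σ_{brass} = P / A = 69000 / 1000 = 69 MPa.

σ ≈ 69 MPa (compressive)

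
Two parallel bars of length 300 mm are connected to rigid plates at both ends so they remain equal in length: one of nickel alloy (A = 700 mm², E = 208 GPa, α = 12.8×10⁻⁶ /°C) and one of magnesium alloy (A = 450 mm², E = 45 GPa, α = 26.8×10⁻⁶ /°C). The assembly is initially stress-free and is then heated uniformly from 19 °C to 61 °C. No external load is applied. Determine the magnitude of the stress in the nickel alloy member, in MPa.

σ ≈ 14.9 MPa (tensile)

Both members must finish at the same length. With the larger α, the magnesium alloy tends to over-expand; the plates restrain it, putting the magnesium alloy in compression and the nickel alloy in tension. With no external load the two internal forces are equal and opposite, magnitude P.
Equating the net (thermal + elastic) strains gives |α₁ − α₂|·ΔT = P·[1/(A₁E₁) + 1/(A₂E₂)].
|α₁ − α₂|·ΔT = 14×10⁻⁶ × 42 = 0.000588.
1/(A₁E₁) + 1/(A₂E₂) = 1/(700×208×10³) + 1/(450×45×10³) = 5.625×10⁻⁸ N⁻¹.
P = 0.000588 / 5.625×10⁻⁸ = 10450 N = 10.45 kN.
σ_{nickel alloy} = P/A₁ = 10450/700 = 14.93 MPa, tensile.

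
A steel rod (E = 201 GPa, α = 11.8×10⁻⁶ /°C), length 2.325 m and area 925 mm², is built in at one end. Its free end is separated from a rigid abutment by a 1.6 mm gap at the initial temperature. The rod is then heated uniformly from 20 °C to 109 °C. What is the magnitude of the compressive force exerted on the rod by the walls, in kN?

If the wall were absent the rod would grow by αΔT L = 11.8×10⁻⁶ × 89 × 2325 = 2.442 mm.
The gap closes (δ_free > 1.6 mm) and the wall then resists a further 2.442 − 1.6 = 0.8417 mm of expansion.
So σ = E(δ_free − g)/L = 201×10³ × 0.8417/2325 = 72.77 MPa.
P = σA = 72.77 × 925 = 67.31 kN.

P ≈ 67.3 kN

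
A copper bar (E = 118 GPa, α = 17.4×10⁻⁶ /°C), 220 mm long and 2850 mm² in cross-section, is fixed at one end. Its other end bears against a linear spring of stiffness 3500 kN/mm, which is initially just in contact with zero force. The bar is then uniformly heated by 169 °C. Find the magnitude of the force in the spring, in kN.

P ≈ 688 kN

The unrestrained thermal change is αΔT L = 17.4×10⁻⁶ × 169 × 220 = 0.6469 mm.
Let P be the compressive force at the spring. The bar shortens elastically by PL/(AE) and the spring compresses by P/k; together these equal δ_free.
So P = δ_free / [L/(AE) + 1/k] = 0.6469 / [ 220/(2850×118×10³) + 1/(3500×10³) ].
P = 0.6469 / 9.399×10⁻⁷ = 688300 N.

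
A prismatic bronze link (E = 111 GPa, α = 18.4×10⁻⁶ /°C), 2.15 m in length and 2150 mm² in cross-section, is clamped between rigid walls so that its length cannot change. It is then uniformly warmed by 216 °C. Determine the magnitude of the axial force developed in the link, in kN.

P ≈ 948 kN (compressive)

The ends cannot move, so σ = EαΔT = 111×10³ × 18.4×10⁻⁶ × 216 = 441.2 MPa.
Axial force P = σA = 441.2 × 2150 = 948500 N = 948.5 kN, compressive.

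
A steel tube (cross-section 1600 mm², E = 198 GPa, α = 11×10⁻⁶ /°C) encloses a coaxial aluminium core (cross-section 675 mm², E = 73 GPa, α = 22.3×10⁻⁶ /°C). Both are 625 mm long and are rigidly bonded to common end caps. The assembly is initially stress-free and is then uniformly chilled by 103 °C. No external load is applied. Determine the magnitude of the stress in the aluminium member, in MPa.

Both members must finish at the same length. With the larger α, the aluminium tends to over-contract; the plates restrain it, putting the aluminium in tension and the steel in compression. With no external load the two internal forces are equal and opposite, magnitude P.
Compatibility of the two members (thermal + elastic change equal): (α₁ − α₂)ΔT = P·[1/(A₁E₁) + 1/(A₂E₂)].
|α₁ − α₂|·ΔT = 11.3×10⁻⁶ × 103 = 0.001164.
1/(A₁E₁) + 1/(A₂E₂) = 1/(1600×198×10³) + 1/(675×73×10³) = 2.345×10⁻⁸ N⁻¹.
P = 0.001164 / 2.345×10⁻⁸ = 49630 N = 49.63 kN.
σ_{aluminium} = P/A₂ = 49630/675 = 73.53 MPa, tensile.

σ ≈ 73.5 MPa (tensile)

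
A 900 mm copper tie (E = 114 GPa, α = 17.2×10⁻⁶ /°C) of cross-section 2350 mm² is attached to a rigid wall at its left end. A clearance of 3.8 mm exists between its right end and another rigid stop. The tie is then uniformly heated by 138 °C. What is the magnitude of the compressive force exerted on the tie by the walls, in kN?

Unrestrained expansion: δ_free = αΔT L = 17.2×10⁻⁶ × 138 × 900 = 2.136 mm.
Since δ_free = 2.14 mm is less than the 3.8 mm gap, the tie never touches the wall. No axial force develops.

P ≈ 0 kN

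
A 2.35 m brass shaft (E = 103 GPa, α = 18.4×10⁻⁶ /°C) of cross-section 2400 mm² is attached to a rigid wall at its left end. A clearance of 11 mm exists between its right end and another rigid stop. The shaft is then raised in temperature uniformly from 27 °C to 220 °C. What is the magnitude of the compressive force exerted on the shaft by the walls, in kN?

P ≈ 0 kN

If the wall were absent the shaft would grow by αΔT L = 18.4×10⁻⁶ × 193 × 2350 = 8.345 mm.
Since δ_free = 8.35 mm is less than the 11 mm gap, the shaft never touches the wall. No axial force develops.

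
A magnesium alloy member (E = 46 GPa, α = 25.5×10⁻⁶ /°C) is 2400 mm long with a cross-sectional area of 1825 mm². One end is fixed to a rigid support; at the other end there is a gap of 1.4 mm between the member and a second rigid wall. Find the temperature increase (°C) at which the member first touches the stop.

ΔT ≈ 22.9 °C

The gap closes when αΔT L = 1.4 mm, since the member is still unstressed at that instant.
ΔT = 1.4 / (25.5×10⁻⁶ × 2400) = 22.88 °C.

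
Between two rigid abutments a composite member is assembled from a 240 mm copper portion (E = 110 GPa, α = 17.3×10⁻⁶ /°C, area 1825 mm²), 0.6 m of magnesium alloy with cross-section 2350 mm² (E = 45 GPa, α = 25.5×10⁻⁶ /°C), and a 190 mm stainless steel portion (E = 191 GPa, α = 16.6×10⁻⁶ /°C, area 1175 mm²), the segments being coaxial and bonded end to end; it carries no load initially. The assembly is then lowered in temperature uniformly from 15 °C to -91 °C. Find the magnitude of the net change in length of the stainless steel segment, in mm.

|ΔL| ≈ 0.0714 mm

If the supports were absent, the total length change would be Σ αᵢΔT Lᵢ = 17.3×10⁻⁶×106×240 + 25.5×10⁻⁶×106×600 + 16.6×10⁻⁶×106×190 = 2.396 mm.
The walls prevent any net length change, so an axial force P (same in every segment) develops. Compatibility: P · Σ Lᵢ/(AᵢEᵢ) = δ_free.
The series flexibility is Σ Lᵢ/(AᵢEᵢ) = 240/(1825×110×10³) + 600/(2350×45×10³) + 190/(1175×191×10³) = 7.716×10⁻⁶ mm/N.
Hence P = δ_free / Σ(L/AE) = 2.396/7.716×10⁻⁶ = 310.6 kN (tensile).
For the stainless steel segment, free thermal change = 16.6×10⁻⁶×106×190 = 0.3343 mm and elastic change from P = 310600×190/(1175×191×10³) = 0.2629 mm; these oppose, so the net change is 0.0714 mm (segment shortens).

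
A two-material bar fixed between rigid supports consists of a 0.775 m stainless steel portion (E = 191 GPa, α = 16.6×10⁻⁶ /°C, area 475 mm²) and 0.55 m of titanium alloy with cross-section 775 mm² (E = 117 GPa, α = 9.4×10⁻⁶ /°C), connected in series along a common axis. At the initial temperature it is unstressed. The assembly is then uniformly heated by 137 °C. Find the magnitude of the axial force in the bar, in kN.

Free thermal expansion of the whole bar: Σ αᵢΔT Lᵢ = 16.6×10⁻⁶×137×775 + 9.4×10⁻⁶×137×550 = 2.471 mm.
The walls prevent any net length change, so an axial force P (same in every segment) develops. Compatibility: P · Σ Lᵢ/(AᵢEᵢ) = δ_free.
Σ Lᵢ/(AᵢEᵢ) = 775/(475×191×10³) + 550/(775×117×10³) = 1.461×10⁻⁵ mm/N.
P = 2.471 / 1.461×10⁻⁵ = 169100 N = 169.1 kN, compressive.

P ≈ 169 kN (compressive)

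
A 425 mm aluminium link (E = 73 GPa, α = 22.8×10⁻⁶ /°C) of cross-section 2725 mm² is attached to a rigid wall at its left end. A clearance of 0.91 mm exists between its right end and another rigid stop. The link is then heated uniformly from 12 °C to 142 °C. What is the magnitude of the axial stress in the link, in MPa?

Unrestrained expansion: δ_free = αΔT L = 22.8×10⁻⁶ × 130 × 425 = 1.26 mm.
The gap closes (δ_free > 0.91 mm) and the wall then resists a further 1.26 − 0.91 = 0.3497 mm of expansion.
Compatibility: PL/(AE) = 0.3497 mm, so σ = P/A = E × (0.3497/425) = 60.07 MPa.

σ ≈ 60.1 MPa (compressive)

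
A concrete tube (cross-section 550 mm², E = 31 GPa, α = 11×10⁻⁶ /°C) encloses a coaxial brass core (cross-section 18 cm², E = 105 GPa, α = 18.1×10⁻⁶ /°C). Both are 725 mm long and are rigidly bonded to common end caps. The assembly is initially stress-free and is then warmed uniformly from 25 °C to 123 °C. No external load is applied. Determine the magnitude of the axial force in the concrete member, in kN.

The brass has the larger α, so on heating it would change length more than the concrete if both were free. The rigid plates force a common final length, so the brass is put into compression and the concrete into tension, with equal and opposite forces P (no external load).
Compatibility of the two members (thermal + elastic change equal): (α₁ − α₂)ΔT = P·[1/(A₁E₁) + 1/(A₂E₂)].
|α₁ − α₂|·ΔT = 7.1×10⁻⁶ × 98 = 0.0006958.
1/(A₁E₁) + 1/(A₂E₂) = 1/(550×31×10³) + 1/(1800×105×10³) = 6.394×10⁻⁸ N⁻¹.
So P = 0.0006958 / 6.394×10⁻⁸ = 10.88 kN.

P ≈ 10.9 kN (tensile in the concrete)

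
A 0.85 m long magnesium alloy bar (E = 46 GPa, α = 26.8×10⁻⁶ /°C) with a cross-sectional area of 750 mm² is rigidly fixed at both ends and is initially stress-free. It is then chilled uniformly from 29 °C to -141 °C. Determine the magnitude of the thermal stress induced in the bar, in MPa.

σ ≈ 210 MPa (tensile)

Because both ends are immovable the net strain is zero, and the suppressed thermal strain is αΔT = 26.8×10⁻⁶ × 170 = 4556×10⁻⁶.
The stress required to suppress this strain is σ = Eε = 46×10³ × 4556×10⁻⁶ = 209.6 MPa, tensile since the bar is trying to contract.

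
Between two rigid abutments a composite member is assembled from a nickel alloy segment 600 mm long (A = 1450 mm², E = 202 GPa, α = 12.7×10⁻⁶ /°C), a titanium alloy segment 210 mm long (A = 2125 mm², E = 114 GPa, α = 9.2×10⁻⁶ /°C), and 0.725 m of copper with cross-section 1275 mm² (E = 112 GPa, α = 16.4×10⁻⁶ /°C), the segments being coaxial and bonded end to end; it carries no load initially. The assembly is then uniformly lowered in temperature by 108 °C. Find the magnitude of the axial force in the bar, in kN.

Free thermal contraction of the whole bar: Σ αᵢΔT Lᵢ = 12.7×10⁻⁶×108×600 + 9.2×10⁻⁶×108×210 + 16.4×10⁻⁶×108×725 = 2.316 mm.
The walls prevent any net length change, so an axial force P (same in every segment) develops. Compatibility: P · Σ Lᵢ/(AᵢEᵢ) = δ_free.
Σ Lᵢ/(AᵢEᵢ) = 600/(1450×202×10³) + 210/(2125×114×10³) + 725/(1275×112×10³) = 7.992×10⁻⁶ mm/N.
P = 2.316 / 7.992×10⁻⁶ = 289700 N = 289.7 kN, tensile.

P ≈ 290 kN (tensile)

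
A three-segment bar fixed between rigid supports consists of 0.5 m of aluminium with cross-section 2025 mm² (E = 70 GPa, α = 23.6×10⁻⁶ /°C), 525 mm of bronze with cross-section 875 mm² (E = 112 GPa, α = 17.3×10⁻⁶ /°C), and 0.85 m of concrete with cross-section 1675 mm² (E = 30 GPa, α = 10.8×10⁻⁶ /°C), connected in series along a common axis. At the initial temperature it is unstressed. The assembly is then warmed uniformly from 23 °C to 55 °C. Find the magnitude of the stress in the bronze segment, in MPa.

Free thermal expansion of the whole bar: Σ αᵢΔT Lᵢ = 23.6×10⁻⁶×32×500 + 17.3×10⁻⁶×32×525 + 10.8×10⁻⁶×32×850 = 0.962 mm.
The rigid supports impose zero overall length change; the single axial force P common to all segments must satisfy P Σ Lᵢ/(AᵢEᵢ) = δ_free.
The series flexibility is Σ Lᵢ/(AᵢEᵢ) = 500/(2025×70×10³) + 525/(875×112×10³) + 850/(1675×30×10³) = 2.58×10⁻⁵ mm/N.
Hence P = δ_free / Σ(L/AE) = 0.962/2.58×10⁻⁵ = 37.29 kN (compressive).
σ_{bronze} = P / A = 37290 / 875 = 42.61 MPa.

σ ≈ 42.6 MPa (compressive)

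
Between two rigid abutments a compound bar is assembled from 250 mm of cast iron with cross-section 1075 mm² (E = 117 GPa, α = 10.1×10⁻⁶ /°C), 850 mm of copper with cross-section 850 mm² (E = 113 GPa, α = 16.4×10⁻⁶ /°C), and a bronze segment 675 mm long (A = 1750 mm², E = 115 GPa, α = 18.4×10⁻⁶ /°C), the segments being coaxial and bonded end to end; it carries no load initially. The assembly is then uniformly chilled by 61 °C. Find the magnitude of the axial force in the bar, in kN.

P ≈ 124 kN (tensile)

If the supports were absent, the total length change would be Σ αᵢΔT Lᵢ = 10.1×10⁻⁶×61×250 + 16.4×10⁻⁶×61×850 + 18.4×10⁻⁶×61×675 = 1.762 mm.
The rigid supports impose zero overall length change; the single axial force P common to all segments must satisfy P Σ Lᵢ/(AᵢEᵢ) = δ_free.
Σ Lᵢ/(AᵢEᵢ) = 250/(1075×117×10³) + 850/(850×113×10³) + 675/(1750×115×10³) = 1.419×10⁻⁵ mm/N.
Hence P = δ_free / Σ(L/AE) = 1.762/1.419×10⁻⁵ = 124.2 kN (tensile).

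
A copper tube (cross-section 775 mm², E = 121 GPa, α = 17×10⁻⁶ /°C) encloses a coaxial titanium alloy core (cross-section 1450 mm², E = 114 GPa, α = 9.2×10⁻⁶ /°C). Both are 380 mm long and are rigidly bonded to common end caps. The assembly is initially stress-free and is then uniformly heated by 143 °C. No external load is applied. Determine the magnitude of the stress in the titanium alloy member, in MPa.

Both members must finish at the same length. With the larger α, the copper tends to over-expand; the plates restrain it, putting the copper in compression and the titanium alloy in tension. With no external load the two internal forces are equal and opposite, magnitude P.
Setting the final lengths equal and cancelling L: (α₁ − α₂)ΔT = P/(A₁E₁) + P/(A₂E₂).
|α₁ − α₂|·ΔT = 7.8×10⁻⁶ × 143 = 0.001115.
1/(A₁E₁) + 1/(A₂E₂) = 1/(775×121×10³) + 1/(1450×114×10³) = 1.671×10⁻⁸ N⁻¹.
So P = 0.001115 / 1.671×10⁻⁸ = 66.74 kN.
σ_{titanium alloy} = P/A₂ = 66740/1450 = 46.03 MPa, tensile.

σ ≈ 46 MPa (tensile)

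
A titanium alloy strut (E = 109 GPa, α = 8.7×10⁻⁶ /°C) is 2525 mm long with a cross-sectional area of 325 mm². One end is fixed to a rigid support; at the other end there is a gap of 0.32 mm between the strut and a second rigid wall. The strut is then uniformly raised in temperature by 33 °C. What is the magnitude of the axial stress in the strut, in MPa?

σ ≈ 17.5 MPa (compressive)

Unrestrained expansion: δ_free = αΔT L = 8.7×10⁻⁶ × 33 × 2525 = 0.7249 mm.
The gap closes (δ_free > 0.32 mm) and the wall then resists a further 0.7249 − 0.32 = 0.4049 mm of expansion.
That suppressed elongation corresponds to σ = E·Δ/L = 109×10³ × 0.4049/2525 = 17.48 MPa.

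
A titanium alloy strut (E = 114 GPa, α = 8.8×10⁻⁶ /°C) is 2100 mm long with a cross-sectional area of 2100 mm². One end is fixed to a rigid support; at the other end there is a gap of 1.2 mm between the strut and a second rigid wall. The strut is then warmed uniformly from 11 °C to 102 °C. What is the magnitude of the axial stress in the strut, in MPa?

Unrestrained expansion: δ_free = αΔT L = 8.8×10⁻⁶ × 91 × 2100 = 1.682 mm.
The gap closes (δ_free > 1.2 mm) and the wall then resists a further 1.682 − 1.2 = 0.4817 mm of expansion.
So σ = E(δ_free − g)/L = 114×10³ × 0.4817/2100 = 26.15 MPa.

σ ≈ 26.1 MPa (compressive)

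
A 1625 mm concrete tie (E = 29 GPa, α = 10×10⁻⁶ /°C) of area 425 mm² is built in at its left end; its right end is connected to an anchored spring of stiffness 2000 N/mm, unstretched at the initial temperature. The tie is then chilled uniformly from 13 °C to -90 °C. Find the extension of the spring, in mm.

δ ≈ 1.32 mm

Free thermal contraction: δ_free = αΔT L = 10×10⁻⁶ × 103 × 1625 = 1.674 mm.
With a force P in the spring, the elastic change of the tie is PL/(AE) and that of the spring is P/k; compatibility requires their sum to equal δ_free.
So P = δ_free / [L/(AE) + 1/k] = 1.674 / [ 1625/(425×29×10³) + 1/(2000) ].
P = 1.674 / 0.0006318 = 2649 N.
Spring extension = P/k = 2649/(2000) = 1.324 mm.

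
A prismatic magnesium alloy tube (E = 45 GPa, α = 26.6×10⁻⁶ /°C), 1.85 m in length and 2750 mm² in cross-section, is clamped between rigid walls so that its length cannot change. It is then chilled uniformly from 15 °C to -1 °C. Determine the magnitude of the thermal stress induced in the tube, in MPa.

σ ≈ 19.2 MPa (tensile)

Because both ends are immovable the net strain is zero, and the suppressed thermal strain is αΔT = 26.6×10⁻⁶ × 16 = 425.6×10⁻⁶.
Hence σ = E·αΔT = 45×10³ × 425.6×10⁻⁶ = 19.15 MPa, tensile.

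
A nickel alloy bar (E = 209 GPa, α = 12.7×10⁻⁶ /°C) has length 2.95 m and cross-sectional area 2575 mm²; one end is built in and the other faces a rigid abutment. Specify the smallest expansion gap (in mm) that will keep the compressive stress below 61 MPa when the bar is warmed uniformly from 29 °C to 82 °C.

g ≈ 1.12 mm

Free expansion if unrestrained: δ_free = αΔT L = 12.7×10⁻⁶ × 53 × 2950 = 1.986 mm.
At the allowable stress the elastic shortening the wall may impose is σL/E = 61 × 2950 / (209×10³) = 0.861 mm.
So the gap has to take up the difference, g_min = δ_free − σL/E = 1.986 − 0.861 = 1.125 mm.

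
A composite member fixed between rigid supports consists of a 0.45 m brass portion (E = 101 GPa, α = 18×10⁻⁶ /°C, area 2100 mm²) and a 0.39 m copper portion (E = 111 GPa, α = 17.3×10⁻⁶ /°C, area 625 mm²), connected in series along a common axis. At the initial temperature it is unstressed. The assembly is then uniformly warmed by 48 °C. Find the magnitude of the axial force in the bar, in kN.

P ≈ 92 kN (compressive)

If the supports were absent, the total length change would be Σ αᵢΔT Lᵢ = 18×10⁻⁶×48×450 + 17.3×10⁻⁶×48×390 = 0.7127 mm.
The walls prevent any net length change, so an axial force P (same in every segment) develops. Compatibility: P · Σ Lᵢ/(AᵢEᵢ) = δ_free.
The series flexibility is Σ Lᵢ/(AᵢEᵢ) = 450/(2100×101×10³) + 390/(625×111×10³) = 7.743×10⁻⁶ mm/N.
So P = 0.7127 / 7.743×10⁻⁶ = 92.04 kN, compressive.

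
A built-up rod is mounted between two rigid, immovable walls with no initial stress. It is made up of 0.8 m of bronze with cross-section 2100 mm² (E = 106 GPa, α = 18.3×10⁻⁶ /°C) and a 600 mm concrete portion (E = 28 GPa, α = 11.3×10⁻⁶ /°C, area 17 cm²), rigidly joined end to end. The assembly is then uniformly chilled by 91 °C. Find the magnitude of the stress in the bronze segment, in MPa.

If the supports were absent, the total length change would be Σ αᵢΔT Lᵢ = 18.3×10⁻⁶×91×800 + 11.3×10⁻⁶×91×600 = 1.949 mm.
Since the ends are fixed, an axial force P builds up, equal in every segment, with P · Σ Lᵢ/(AᵢEᵢ) = δ_free.
The series flexibility is Σ Lᵢ/(AᵢEᵢ) = 800/(2100×106×10³) + 600/(1700×28×10³) = 1.62×10⁻⁵ mm/N.
Hence P = δ_free / Σ(L/AE) = 1.949/1.62×10⁻⁵ = 120.3 kN (tensile).
σ_{bronze} = P / A = 120300 / 2100 = 57.3 MPa.

σ ≈ 57.3 MPa (tensile)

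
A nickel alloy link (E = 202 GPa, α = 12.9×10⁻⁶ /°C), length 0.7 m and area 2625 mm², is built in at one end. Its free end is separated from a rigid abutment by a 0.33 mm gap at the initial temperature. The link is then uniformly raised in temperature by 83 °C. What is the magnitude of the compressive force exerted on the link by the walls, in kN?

P ≈ 318 kN

Unrestrained expansion: δ_free = αΔT L = 12.9×10⁻⁶ × 83 × 700 = 0.7495 mm.
The gap closes (δ_free > 0.33 mm) and the wall then resists a further 0.7495 − 0.33 = 0.4195 mm of expansion.
So σ = E(δ_free − g)/L = 202×10³ × 0.4195/700 = 121.1 MPa.
Force on the wall = σA = 121.1 × 2625 mm² = 317.8 kN.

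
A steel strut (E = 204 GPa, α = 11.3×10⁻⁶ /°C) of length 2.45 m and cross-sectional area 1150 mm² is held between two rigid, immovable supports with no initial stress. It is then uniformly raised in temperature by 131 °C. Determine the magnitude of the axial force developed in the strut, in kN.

P ≈ 347 kN (compressive)

With zero net strain, σ = E·αΔT = 204 GPa × 11.3×10⁻⁶ × 131 = 302 MPa.
Then P = σA = 302 × 1150 mm² = 347.3 kN, compressive.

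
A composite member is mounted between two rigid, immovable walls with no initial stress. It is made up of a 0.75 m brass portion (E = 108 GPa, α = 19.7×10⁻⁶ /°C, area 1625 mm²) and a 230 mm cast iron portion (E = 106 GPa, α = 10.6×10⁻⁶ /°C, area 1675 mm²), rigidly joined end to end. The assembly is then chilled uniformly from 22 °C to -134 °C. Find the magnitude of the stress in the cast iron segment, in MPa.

If the supports were absent, the total length change would be Σ αᵢΔT Lᵢ = 19.7×10⁻⁶×156×750 + 10.6×10⁻⁶×156×230 = 2.685 mm.
The rigid supports impose zero overall length change; the single axial force P common to all segments must satisfy P Σ Lᵢ/(AᵢEᵢ) = δ_free.
Σ Lᵢ/(AᵢEᵢ) = 750/(1625×108×10³) + 230/(1675×106×10³) = 5.569×10⁻⁶ mm/N.
Hence P = δ_free / Σ(L/AE) = 2.685/5.569×10⁻⁶ = 482.2 kN (tensile).
σ_{cast iron} = P / A = 482200 / 1675 = 287.9 MPa.

σ ≈ 288 MPa (tensile)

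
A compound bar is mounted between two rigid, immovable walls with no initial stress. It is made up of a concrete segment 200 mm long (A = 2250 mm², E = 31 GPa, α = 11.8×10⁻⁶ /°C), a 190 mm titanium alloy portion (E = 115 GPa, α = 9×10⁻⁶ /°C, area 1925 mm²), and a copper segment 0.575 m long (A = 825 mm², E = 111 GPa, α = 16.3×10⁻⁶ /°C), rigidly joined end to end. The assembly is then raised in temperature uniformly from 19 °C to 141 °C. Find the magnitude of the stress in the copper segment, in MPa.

σ ≈ 199 MPa (compressive)

With the walls removed the bar would change length by δ_free = Σ αᵢΔT Lᵢ = 11.8×10⁻⁶×122×200 + 9×10⁻⁶×122×190 + 16.3×10⁻⁶×122×575 = 1.64 mm.
The walls prevent any net length change, so an axial force P (same in every segment) develops. Compatibility: P · Σ Lᵢ/(AᵢEᵢ) = δ_free.
The series flexibility is Σ Lᵢ/(AᵢEᵢ) = 200/(2250×31×10³) + 190/(1925×115×10³) + 575/(825×111×10³) = 1×10⁻⁵ mm/N.
P = 1.64 / 1×10⁻⁵ = 163900 N = 163.9 kN, compressive.
σ_{copper} = P / A = 163900 / 825 = 198.7 MPa.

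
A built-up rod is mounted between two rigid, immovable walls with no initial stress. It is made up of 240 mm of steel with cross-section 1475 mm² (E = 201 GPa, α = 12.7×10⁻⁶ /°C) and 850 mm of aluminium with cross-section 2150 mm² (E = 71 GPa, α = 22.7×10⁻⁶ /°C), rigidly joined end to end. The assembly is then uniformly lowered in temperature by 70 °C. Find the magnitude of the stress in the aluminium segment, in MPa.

If the supports were absent, the total length change would be Σ αᵢΔT Lᵢ = 12.7×10⁻⁶×70×240 + 22.7×10⁻⁶×70×850 = 1.564 mm.
The walls prevent any net length change, so an axial force P (same in every segment) develops. Compatibility: P · Σ Lᵢ/(AᵢEᵢ) = δ_free.
Σ Lᵢ/(AᵢEᵢ) = 240/(1475×201×10³) + 850/(2150×71×10³) = 6.378×10⁻⁶ mm/N.
So P = 1.564 / 6.378×10⁻⁶ = 245.2 kN, tensile.
σ_{aluminium} = P / A = 245200 / 2150 = 114.1 MPa.

σ ≈ 114 MPa (tensile)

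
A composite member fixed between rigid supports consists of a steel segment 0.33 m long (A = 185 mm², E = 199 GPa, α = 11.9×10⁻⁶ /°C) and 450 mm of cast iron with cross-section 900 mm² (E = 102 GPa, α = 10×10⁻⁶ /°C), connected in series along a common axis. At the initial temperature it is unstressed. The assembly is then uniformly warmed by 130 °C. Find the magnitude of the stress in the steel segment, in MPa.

σ ≈ 427 MPa (compressive)

If the supports were absent, the total length change would be Σ αᵢΔT Lᵢ = 11.9×10⁻⁶×130×330 + 10×10⁻⁶×130×450 = 1.096 mm.
The walls prevent any net length change, so an axial force P (same in every segment) develops. Compatibility: P · Σ Lᵢ/(AᵢEᵢ) = δ_free.
The series flexibility is Σ Lᵢ/(AᵢEᵢ) = 330/(185×199×10³) + 450/(900×102×10³) = 1.387×10⁻⁵ mm/N.
So P = 1.096 / 1.387×10⁻⁵ = 79.01 kN, compressive.
σ_{steel} = P / A = 79010 / 185 = 427.1 MPa.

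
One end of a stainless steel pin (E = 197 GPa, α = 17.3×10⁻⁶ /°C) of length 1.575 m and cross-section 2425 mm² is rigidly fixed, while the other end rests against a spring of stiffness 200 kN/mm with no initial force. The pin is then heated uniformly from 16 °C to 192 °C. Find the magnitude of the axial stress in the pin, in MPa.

σ ≈ 238 MPa (compressive)

Free thermal expansion: δ_free = αΔT L = 17.3×10⁻⁶ × 176 × 1575 = 4.796 mm.
With a force P in the spring, the elastic change of the pin is PL/(AE) and that of the spring is P/k; compatibility requires their sum to equal δ_free.
P [ L/(AE) + 1/k ] = δ_free → P [ 1575/(2425×197×10³) + 1/(200×10³) ] = 4.796.
P = 4.796 / 8.297×10⁻⁶ = 578000 N.
σ = P/A = 578000/2425 = 238.3 MPa.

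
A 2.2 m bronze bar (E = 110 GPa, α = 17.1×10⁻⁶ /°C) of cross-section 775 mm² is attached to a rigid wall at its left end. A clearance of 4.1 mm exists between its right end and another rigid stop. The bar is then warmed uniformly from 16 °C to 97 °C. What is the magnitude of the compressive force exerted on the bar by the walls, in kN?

Unrestrained expansion: δ_free = αΔT L = 17.1×10⁻⁶ × 81 × 2200 = 3.047 mm.
Since δ_free = 3.05 mm is less than the 4.1 mm gap, the bar never touches the wall. No axial force develops.

P ≈ 0 kN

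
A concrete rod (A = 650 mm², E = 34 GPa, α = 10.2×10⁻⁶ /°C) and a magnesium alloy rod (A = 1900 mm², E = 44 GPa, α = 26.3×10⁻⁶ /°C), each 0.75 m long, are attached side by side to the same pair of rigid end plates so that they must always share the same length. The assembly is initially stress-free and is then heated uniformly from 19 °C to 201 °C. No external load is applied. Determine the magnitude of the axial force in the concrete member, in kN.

Equilibrium of a rigid end plate with no external load gives equal and opposite internal forces ±P in the two members. Since α_{magnesium alloy} > α_{concrete}, heating drives the magnesium alloy into compression and the concrete into tension.
Equating the net (thermal + elastic) strains gives |α₁ − α₂|·ΔT = P·[1/(A₁E₁) + 1/(A₂E₂)].
|α₁ − α₂|·ΔT = 16.1×10⁻⁶ × 182 = 0.00293.
1/(A₁E₁) + 1/(A₂E₂) = 1/(650×34×10³) + 1/(1900×44×10³) = 5.721×10⁻⁸ N⁻¹.
P = 0.00293 / 5.721×10⁻⁸ = 51220 N = 51.22 kN.

P ≈ 51.2 kN (tensile in the concrete)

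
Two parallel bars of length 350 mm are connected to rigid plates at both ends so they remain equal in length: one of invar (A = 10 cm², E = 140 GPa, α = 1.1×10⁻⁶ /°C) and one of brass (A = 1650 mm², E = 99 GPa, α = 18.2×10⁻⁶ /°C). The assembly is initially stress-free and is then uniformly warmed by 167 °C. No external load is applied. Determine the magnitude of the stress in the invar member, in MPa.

σ ≈ 215 MPa (tensile)

Both members must finish at the same length. With the larger α, the brass tends to over-expand; the plates restrain it, putting the brass in compression and the invar in tension. With no external load the two internal forces are equal and opposite, magnitude P.
Equating the net (thermal + elastic) strains gives |α₁ − α₂|·ΔT = P·[1/(A₁E₁) + 1/(A₂E₂)].
|α₁ − α₂|·ΔT = 17.1×10⁻⁶ × 167 = 0.002856.
1/(A₁E₁) + 1/(A₂E₂) = 1/(1000×140×10³) + 1/(1650×99×10³) = 1.326×10⁻⁸ N⁻¹.
So P = 0.002856 / 1.326×10⁻⁸ = 215.3 kN.
σ_{invar} = P/A₁ = 215300/1000 = 215.3 MPa, tensile.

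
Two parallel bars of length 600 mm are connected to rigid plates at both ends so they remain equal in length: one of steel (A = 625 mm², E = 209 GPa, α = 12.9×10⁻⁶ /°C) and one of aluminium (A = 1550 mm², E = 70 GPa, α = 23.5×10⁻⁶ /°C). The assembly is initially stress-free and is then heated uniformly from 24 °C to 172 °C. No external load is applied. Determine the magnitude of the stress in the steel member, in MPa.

σ ≈ 149 MPa (tensile)

Both members must finish at the same length. With the larger α, the aluminium tends to over-expand; the plates restrain it, putting the aluminium in compression and the steel in tension. With no external load the two internal forces are equal and opposite, magnitude P.
Setting the final lengths equal and cancelling L: (α₁ − α₂)ΔT = P/(A₁E₁) + P/(A₂E₂).
|α₁ − α₂|·ΔT = 10.6×10⁻⁶ × 148 = 0.001569.
1/(A₁E₁) + 1/(A₂E₂) = 1/(625×209×10³) + 1/(1550×70×10³) = 1.687×10⁻⁸ N⁻¹.
So P = 0.001569 / 1.687×10⁻⁸ = 92.98 kN.
σ_{steel} = P/A₁ = 92980/625 = 148.8 MPa, tensile.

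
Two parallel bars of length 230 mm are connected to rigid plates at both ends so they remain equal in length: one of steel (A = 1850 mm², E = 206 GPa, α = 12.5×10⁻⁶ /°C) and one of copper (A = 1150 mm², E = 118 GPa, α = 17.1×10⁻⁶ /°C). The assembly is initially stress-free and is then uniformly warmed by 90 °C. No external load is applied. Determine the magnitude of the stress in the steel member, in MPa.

σ ≈ 22.4 MPa (tensile)

The copper has the larger α, so on heating it would change length more than the steel if both were free. The rigid plates force a common final length, so the copper is put into compression and the steel into tension, with equal and opposite forces P (no external load).
Compatibility of the two members (thermal + elastic change equal): (α₁ − α₂)ΔT = P·[1/(A₁E₁) + 1/(A₂E₂)].
|α₁ − α₂|·ΔT = 4.6×10⁻⁶ × 90 = 0.000414.
1/(A₁E₁) + 1/(A₂E₂) = 1/(1850×206×10³) + 1/(1150×118×10³) = 9.993×10⁻⁹ N⁻¹.
P = 0.000414 / 9.993×10⁻⁹ = 41430 N = 41.43 kN.
σ_{steel} = P/A₁ = 41430/1850 = 22.39 MPa, tensile.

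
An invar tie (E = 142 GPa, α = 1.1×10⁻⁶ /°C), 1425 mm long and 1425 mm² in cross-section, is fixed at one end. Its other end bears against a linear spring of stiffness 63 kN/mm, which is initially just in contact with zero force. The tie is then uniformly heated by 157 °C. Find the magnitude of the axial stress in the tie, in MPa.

σ ≈ 7.54 MPa (compressive)

Free thermal expansion: δ_free = αΔT L = 1.1×10⁻⁶ × 157 × 1425 = 0.2461 mm.
Let P be the compressive force at the spring. The tie shortens elastically by PL/(AE) and the spring compresses by P/k; together these equal δ_free.
So P = δ_free / [L/(AE) + 1/k] = 0.2461 / [ 1425/(1425×142×10³) + 1/(63×10³) ].
P = 0.2461 / 2.292×10⁻⁵ = 10740 N.
σ = P/A = 10740/1425 = 7.536 MPa.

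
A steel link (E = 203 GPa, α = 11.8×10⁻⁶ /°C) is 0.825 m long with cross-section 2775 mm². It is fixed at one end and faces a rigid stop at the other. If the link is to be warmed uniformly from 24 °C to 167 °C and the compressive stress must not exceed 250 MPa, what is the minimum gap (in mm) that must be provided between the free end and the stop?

Free expansion if unrestrained: δ_free = αΔT L = 11.8×10⁻⁶ × 143 × 825 = 1.392 mm.
At the allowable stress the elastic shortening the wall may impose is σL/E = 250 × 825 / (203×10³) = 1.016 mm.
So the gap has to take up the difference, g_min = δ_free − σL/E = 1.392 − 1.016 = 0.3761 mm.

g ≈ 0.376 mm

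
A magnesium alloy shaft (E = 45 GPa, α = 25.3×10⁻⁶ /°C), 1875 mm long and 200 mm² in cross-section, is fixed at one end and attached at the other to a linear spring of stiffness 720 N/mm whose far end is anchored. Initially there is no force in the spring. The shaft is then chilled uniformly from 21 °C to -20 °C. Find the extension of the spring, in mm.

The unrestrained thermal change is αΔT L = 25.3×10⁻⁶ × 41 × 1875 = 1.945 mm.
Let P be the tensile force in the spring. The shaft extends elastically by PL/(AE) and the spring stretches by P/k; together these equal δ_free.
P [ L/(AE) + 1/k ] = δ_free → P [ 1875/(200×45×10³) + 1/(720) ] = 1.945.
P = 1.945 / 0.001597 = 1218 N.
Spring extension = P/k = 1218/(720) = 1.691 mm.

δ ≈ 1.69 mm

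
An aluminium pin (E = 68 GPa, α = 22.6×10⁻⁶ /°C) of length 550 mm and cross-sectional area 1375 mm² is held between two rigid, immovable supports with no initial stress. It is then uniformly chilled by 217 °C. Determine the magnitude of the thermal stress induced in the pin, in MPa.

σ ≈ 333 MPa (tensile)

The supports are rigid, so the total axial strain is zero. The restrained thermal strain is ε = αΔT = 22.6×10⁻⁶ × 217 = 4904.2×10⁻⁶.
The stress required to suppress this strain is σ = Eε = 68×10³ × 4904.2×10⁻⁶ = 333.5 MPa, tensile since the pin is trying to contract.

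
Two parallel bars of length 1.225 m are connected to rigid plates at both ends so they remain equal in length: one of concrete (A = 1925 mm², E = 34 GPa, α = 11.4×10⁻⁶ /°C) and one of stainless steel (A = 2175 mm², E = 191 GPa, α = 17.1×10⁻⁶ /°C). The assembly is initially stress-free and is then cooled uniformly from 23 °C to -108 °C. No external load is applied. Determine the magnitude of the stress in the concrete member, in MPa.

The stainless steel has the larger α, so on cooling it would change length more than the concrete if both were free. The rigid plates force a common final length, so the stainless steel is put into tension and the concrete into compression, with equal and opposite forces P (no external load).
Compatibility of the two members (thermal + elastic change equal): (α₁ − α₂)ΔT = P·[1/(A₁E₁) + 1/(A₂E₂)].
|α₁ − α₂|·ΔT = 5.7×10⁻⁶ × 131 = 0.0007467.
1/(A₁E₁) + 1/(A₂E₂) = 1/(1925×34×10³) + 1/(2175×191×10³) = 1.769×10⁻⁸ N⁻¹.
P = 0.0007467 / 1.769×10⁻⁸ = 42220 N = 42.22 kN.
σ_{concrete} = P/A₁ = 42220/1925 = 21.93 MPa, compressive.

σ ≈ 21.9 MPa (compressive)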